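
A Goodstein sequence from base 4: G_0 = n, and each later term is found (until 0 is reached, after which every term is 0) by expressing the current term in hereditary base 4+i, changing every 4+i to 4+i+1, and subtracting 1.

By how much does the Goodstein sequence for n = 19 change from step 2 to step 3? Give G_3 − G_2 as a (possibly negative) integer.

base 4: 19 = 4^2 + 3; at 5: 5^2 + 3 = 28; next = 27
base 5: 27 = 5^2 + 2; at 6: 6^2 + 2 = 38; next = 37
base 6: 37 = 6^2 + 1; at 7: 7^2 + 1 = 50; next = 49

12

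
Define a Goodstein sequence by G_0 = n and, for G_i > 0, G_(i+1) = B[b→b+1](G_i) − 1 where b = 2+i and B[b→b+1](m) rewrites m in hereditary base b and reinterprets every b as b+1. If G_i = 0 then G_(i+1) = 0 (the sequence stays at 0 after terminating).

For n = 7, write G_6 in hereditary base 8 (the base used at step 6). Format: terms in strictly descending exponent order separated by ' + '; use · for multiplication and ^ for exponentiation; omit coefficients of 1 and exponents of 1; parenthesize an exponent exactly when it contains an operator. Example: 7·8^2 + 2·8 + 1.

[0] 7 ≡ 2^2 + 2 + 1 (base 2). Lift 3: 31. −1: 30.
[1] 30 ≡ 3^3 + 3 (base 3). Lift 4: 260. −1: 259.
[2] 259 ≡ 4^4 + 3 (base 4). Lift 5: 3128. −1: 3127.
[3] 3127 ≡ 5^5 + 2 (base 5). Lift 6: 46658. −1: 46657.
[4] 46657 ≡ 6^6 + 1 (base 6). Lift 7: 823544. −1: 823543.
[5] 823543 ≡ 7^7 (base 7). Lift 8: 16777216. −1: 16777215.

7·8^7 + 7·8^6 + 7·8^5 + 7·8^4 + 7·8^3 + 7·8^2 + 7·8 + 7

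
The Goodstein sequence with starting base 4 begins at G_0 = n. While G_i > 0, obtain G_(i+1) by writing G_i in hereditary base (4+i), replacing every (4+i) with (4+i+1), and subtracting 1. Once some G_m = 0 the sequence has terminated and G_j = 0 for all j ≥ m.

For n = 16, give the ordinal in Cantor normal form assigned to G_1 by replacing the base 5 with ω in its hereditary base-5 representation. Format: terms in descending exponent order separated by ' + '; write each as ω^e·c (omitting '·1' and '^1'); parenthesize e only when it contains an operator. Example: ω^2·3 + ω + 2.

ω·4 + 4

(0) 16|_4 = 4^2 ↦ 5^2|_5 = 25 ⇒ 24
(1) 24|_5 = 4·5 + 4 ↦ 4·6 + 4|_6 = 28 ⇒ 27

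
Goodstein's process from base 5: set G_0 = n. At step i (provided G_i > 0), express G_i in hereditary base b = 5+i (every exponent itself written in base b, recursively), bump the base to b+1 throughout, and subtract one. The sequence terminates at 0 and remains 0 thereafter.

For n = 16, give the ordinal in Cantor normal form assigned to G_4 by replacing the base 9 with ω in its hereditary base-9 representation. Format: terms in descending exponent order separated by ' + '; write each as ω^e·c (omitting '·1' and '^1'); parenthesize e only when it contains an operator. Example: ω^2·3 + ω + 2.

ω·2 + 4

G_0=16  [base 5] 3·5 + 1  →[5↦6]→  3·6 + 1 = 19  −1 ⇒ G_1=18
G_1=18  [base 6] 3·6  →[6↦7]→  3·7 = 21  −1 ⇒ G_2=20
G_2=20  [base 7] 2·7 + 6  →[7↦8]→  2·8 + 6 = 22  −1 ⇒ G_3=21
G_3=21  [base 8] 2·8 + 5  →[8↦9]→  2·9 + 5 = 23  −1 ⇒ G_4=22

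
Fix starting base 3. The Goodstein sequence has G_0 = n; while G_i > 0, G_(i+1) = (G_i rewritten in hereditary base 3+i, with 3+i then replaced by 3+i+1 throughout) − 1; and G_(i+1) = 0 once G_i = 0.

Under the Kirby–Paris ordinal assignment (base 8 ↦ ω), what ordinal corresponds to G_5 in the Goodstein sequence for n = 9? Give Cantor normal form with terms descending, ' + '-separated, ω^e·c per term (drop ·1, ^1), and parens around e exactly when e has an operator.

9 —HB3→ 3^2 —bump→ 4^2 = 16 —(−1)→ 15
15 —HB4→ 3·4 + 3 —bump→ 3·5 + 3 = 18 —(−1)→ 17
17 —HB5→ 3·5 + 2 —bump→ 3·6 + 2 = 20 —(−1)→ 19
19 —HB6→ 3·6 + 1 —bump→ 3·7 + 1 = 22 —(−1)→ 21
21 —HB7→ 3·7 —bump→ 3·8 = 24 —(−1)→ 23
23 —HB8→ 2·8 + 7 —bump→ 2·9 + 7 = 25 —(−1)→ 24

ω·2 + 7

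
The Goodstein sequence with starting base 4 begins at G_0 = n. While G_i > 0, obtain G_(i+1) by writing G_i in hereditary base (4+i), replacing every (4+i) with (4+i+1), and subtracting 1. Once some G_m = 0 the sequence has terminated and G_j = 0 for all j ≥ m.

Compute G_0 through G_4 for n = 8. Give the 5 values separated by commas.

base 4: 8 = 2·4; at 5: 2·5 = 10; next = 9
base 5: 9 = 5 + 4; at 6: 6 + 4 = 10; next = 9
base 6: 9 = 6 + 3; at 7: 7 + 3 = 10; next = 9
base 7: 9 = 7 + 2; at 8: 8 + 2 = 10; next = 9

8, 9, 9, 9, 9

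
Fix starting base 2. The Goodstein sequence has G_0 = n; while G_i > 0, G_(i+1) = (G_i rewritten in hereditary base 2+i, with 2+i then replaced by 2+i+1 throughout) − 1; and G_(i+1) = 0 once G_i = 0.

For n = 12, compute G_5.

(0) 12|_2 = 2^(2 + 1) + 2^2 ↦ 3^(3 + 1) + 3^3|_3 = 108 ⇒ 107
(1) 107|_3 = 3^(3 + 1) + 2·3^2 + 2·3 + 2 ↦ 4^(4 + 1) + 2·4^2 + 2·4 + 2|_4 = 1066 ⇒ 1065
(2) 1065|_4 = 4^(4 + 1) + 2·4^2 + 2·4 + 1 ↦ 5^(5 + 1) + 2·5^2 + 2·5 + 1|_5 = 15686 ⇒ 15685
(3) 15685|_5 = 5^(5 + 1) + 2·5^2 + 2·5 ↦ 6^(6 + 1) + 2·6^2 + 2·6|_6 = 280020 ⇒ 280019
(4) 280019|_6 = 6^(6 + 1) + 2·6^2 + 6 + 5 ↦ 7^(7 + 1) + 2·7^2 + 7 + 5|_7 = 5764911 ⇒ 5764910
(5) 5764910|_7 = 7^(7 + 1) + 2·7^2 + 7 + 4 ↦ 8^(8 + 1) + 2·8^2 + 8 + 4|_8 = 134217868 ⇒ 134217867

5764910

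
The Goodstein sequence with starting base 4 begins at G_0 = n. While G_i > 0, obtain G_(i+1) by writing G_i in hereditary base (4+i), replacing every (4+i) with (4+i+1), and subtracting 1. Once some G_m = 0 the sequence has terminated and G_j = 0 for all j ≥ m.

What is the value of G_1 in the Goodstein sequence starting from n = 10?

11

step 0: 10 = 2·4 + 2; sub 5 for 4: 2·5 + 2; = 12; G_1 = 12−1 = 11
step 1: 11 = 2·5 + 1; sub 6 for 5: 2·6 + 1; = 13; G_2 = 13−1 = 12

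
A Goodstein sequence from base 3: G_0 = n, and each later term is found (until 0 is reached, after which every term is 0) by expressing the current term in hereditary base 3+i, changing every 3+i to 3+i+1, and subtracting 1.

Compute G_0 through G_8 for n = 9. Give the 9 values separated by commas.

[0] 9 ≡ 3^2 (base 3). Lift 4: 16. −1: 15.
[1] 15 ≡ 3·4 + 3 (base 4). Lift 5: 18. −1: 17.
[2] 17 ≡ 3·5 + 2 (base 5). Lift 6: 20. −1: 19.
[3] 19 ≡ 3·6 + 1 (base 6). Lift 7: 22. −1: 21.
[4] 21 ≡ 3·7 (base 7). Lift 8: 24. −1: 23.
[5] 23 ≡ 2·8 + 7 (base 8). Lift 9: 25. −1: 24.
[6] 24 ≡ 2·9 + 6 (base 9). Lift 10: 26. −1: 25.
[7] 25 ≡ 2·10 + 5 (base 10). Lift 11: 27. −1: 26.

9, 15, 17, 19, 21, 23, 24, 25, 26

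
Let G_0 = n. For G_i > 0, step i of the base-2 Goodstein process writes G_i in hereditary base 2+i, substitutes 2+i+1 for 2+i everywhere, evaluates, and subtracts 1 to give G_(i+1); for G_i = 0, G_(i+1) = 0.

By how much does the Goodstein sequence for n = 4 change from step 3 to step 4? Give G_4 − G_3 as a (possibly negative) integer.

(0) 4|_2 = 2^2 ↦ 3^3|_3 = 27 ⇒ 26
(1) 26|_3 = 2·3^2 + 2·3 + 2 ↦ 2·4^2 + 2·4 + 2|_4 = 42 ⇒ 41
(2) 41|_4 = 2·4^2 + 2·4 + 1 ↦ 2·5^2 + 2·5 + 1|_5 = 61 ⇒ 60
(3) 60|_5 = 2·5^2 + 2·5 ↦ 2·6^2 + 2·6|_6 = 84 ⇒ 83

23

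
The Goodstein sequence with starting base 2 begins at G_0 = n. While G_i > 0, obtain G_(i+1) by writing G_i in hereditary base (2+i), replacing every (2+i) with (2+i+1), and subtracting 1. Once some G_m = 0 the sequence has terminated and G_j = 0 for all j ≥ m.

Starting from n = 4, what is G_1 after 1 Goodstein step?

26

G_0=4  [base 2] 2^2  →[2↦3]→  3^3 = 27  −1 ⇒ G_1=26
G_1=26  [base 3] 2·3^2 + 2·3 + 2  →[3↦4]→  2·4^2 + 2·4 + 2 = 42  −1 ⇒ G_2=41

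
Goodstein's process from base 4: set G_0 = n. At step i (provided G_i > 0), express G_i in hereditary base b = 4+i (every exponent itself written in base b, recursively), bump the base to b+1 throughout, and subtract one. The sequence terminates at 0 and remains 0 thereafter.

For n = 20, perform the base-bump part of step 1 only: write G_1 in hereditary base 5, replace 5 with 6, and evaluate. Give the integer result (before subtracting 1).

40

20 —HB4→ 4^2 + 4 —bump→ 5^2 + 5 = 30 —(−1)→ 29
29 —HB5→ 5^2 + 4 —bump→ 6^2 + 4 = 40 —(−1)→ 39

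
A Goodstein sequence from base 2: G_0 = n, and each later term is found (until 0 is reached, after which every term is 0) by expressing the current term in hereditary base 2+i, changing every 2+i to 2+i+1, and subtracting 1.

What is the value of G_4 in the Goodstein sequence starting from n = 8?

93395

8 —HB2→ 2^(2 + 1) —bump→ 3^(3 + 1) = 81 —(−1)→ 80
80 —HB3→ 2·3^3 + 2·3^2 + 2·3 + 2 —bump→ 2·4^4 + 2·4^2 + 2·4 + 2 = 554 —(−1)→ 553
553 —HB4→ 2·4^4 + 2·4^2 + 2·4 + 1 —bump→ 2·5^5 + 2·5^2 + 2·5 + 1 = 6311 —(−1)→ 6310
6310 —HB5→ 2·5^5 + 2·5^2 + 2·5 —bump→ 2·6^6 + 2·6^2 + 2·6 = 93396 —(−1)→ 93395
93395 —HB6→ 2·6^6 + 2·6^2 + 6 + 5 —bump→ 2·7^7 + 2·7^2 + 7 + 5 = 1647196 —(−1)→ 1647195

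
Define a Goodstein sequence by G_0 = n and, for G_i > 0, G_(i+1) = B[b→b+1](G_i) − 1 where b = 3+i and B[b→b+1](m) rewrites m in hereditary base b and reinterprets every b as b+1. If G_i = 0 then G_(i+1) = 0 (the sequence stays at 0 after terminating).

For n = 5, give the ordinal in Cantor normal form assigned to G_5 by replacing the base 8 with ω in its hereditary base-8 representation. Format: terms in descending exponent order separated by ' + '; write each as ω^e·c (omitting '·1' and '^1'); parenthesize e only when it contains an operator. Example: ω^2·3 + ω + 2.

i=0: 5 = 3 + 2 (b=3); 3→4: 4 + 2 = 6; 6−1 = 5
i=1: 5 = 4 + 1 (b=4); 4→5: 5 + 1 = 6; 6−1 = 5
i=2: 5 = 5 (b=5); 5→6: 6 = 6; 6−1 = 5
i=3: 5 = 5 (b=6); 6→7: 5 = 5; 5−1 = 4
i=4: 4 = 4 (b=7); 7→8: 4 = 4; 4−1 = 3
i=5: 3 = 3 (b=8); 8→9: 3 = 3; 3−1 = 2

3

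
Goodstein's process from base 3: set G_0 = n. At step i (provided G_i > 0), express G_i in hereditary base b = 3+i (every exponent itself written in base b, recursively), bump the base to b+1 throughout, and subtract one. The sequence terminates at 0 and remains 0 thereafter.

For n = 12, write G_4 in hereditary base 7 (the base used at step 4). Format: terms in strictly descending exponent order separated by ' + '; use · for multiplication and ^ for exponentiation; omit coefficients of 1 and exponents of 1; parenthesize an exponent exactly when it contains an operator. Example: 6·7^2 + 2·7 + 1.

7^2

(0) 12|_3 = 3^2 + 3 ↦ 4^2 + 4|_4 = 20 ⇒ 19
(1) 19|_4 = 4^2 + 3 ↦ 5^2 + 3|_5 = 28 ⇒ 27
(2) 27|_5 = 5^2 + 2 ↦ 6^2 + 2|_6 = 38 ⇒ 37
(3) 37|_6 = 6^2 + 1 ↦ 7^2 + 1|_7 = 50 ⇒ 49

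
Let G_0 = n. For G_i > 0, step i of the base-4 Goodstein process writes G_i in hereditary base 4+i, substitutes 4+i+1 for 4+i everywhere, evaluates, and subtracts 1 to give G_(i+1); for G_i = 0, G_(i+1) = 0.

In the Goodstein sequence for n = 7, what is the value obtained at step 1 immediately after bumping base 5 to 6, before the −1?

8

i=0: 7 = 4 + 3 (b=4); 4→5: 5 + 3 = 8; 8−1 = 7
i=1: 7 = 5 + 2 (b=5); 5→6: 6 + 2 = 8; 8−1 = 7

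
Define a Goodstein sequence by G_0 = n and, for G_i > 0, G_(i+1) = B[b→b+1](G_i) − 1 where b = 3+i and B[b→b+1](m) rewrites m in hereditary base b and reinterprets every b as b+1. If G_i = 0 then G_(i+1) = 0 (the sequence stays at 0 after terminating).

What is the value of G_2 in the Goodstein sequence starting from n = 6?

7

6 —HB3→ 2·3 —bump→ 2·4 = 8 —(−1)→ 7
7 —HB4→ 4 + 3 —bump→ 5 + 3 = 8 —(−1)→ 7
7 —HB5→ 5 + 2 —bump→ 6 + 2 = 8 —(−1)→ 7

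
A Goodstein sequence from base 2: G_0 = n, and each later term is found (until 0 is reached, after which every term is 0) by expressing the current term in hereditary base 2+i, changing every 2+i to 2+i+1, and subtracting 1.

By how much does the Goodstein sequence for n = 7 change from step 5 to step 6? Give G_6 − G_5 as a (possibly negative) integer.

G_0 = 7. HB_2(7) = 2^2 + 2 + 1. Bump = 31. G_1 = 30.
G_1 = 30. HB_3(30) = 3^3 + 3. Bump = 260. G_2 = 259.
G_2 = 259. HB_4(259) = 4^4 + 3. Bump = 3128. G_3 = 3127.
G_3 = 3127. HB_5(3127) = 5^5 + 2. Bump = 46658. G_4 = 46657.
G_4 = 46657. HB_6(46657) = 6^6 + 1. Bump = 823544. G_5 = 823543.
G_5 = 823543. HB_7(823543) = 7^7. Bump = 16777216. G_6 = 16777215.

15953672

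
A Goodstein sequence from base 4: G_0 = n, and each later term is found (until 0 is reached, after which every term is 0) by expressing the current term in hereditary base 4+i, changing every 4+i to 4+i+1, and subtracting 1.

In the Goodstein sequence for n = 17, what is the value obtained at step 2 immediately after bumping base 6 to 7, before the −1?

G_0 = 17. HB_4(17) = 4^2 + 1. Bump = 26. G_1 = 25.
G_1 = 25. HB_5(25) = 5^2. Bump = 36. G_2 = 35.
G_2 = 35. HB_6(35) = 5·6 + 5. Bump = 40. G_3 = 39.

40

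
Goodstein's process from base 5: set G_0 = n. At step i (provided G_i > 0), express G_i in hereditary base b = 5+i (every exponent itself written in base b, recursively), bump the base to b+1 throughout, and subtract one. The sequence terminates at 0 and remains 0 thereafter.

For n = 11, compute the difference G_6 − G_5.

0

G_0 = 11. HB_5(11) = 2·5 + 1. Bump = 13. G_1 = 12.
G_1 = 12. HB_6(12) = 2·6. Bump = 14. G_2 = 13.
G_2 = 13. HB_7(13) = 7 + 6. Bump = 14. G_3 = 13.
G_3 = 13. HB_8(13) = 8 + 5. Bump = 14. G_4 = 13.
G_4 = 13. HB_9(13) = 9 + 4. Bump = 14. G_5 = 13.
G_5 = 13. HB_10(13) = 10 + 3. Bump = 14. G_6 = 13.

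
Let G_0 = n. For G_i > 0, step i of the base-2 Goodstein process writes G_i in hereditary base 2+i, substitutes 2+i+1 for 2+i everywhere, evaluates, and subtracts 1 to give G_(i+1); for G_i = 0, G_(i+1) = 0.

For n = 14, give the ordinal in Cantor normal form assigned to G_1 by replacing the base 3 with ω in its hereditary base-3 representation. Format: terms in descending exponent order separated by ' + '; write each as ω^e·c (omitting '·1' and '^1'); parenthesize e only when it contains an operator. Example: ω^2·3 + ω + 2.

base 2: 14 = 2^(2 + 1) + 2^2 + 2; at 3: 3^(3 + 1) + 3^3 + 3 = 111; next = 110
base 3: 110 = 3^(3 + 1) + 3^3 + 2; at 4: 4^(4 + 1) + 4^4 + 2 = 1282; next = 1281

ω^(ω + 1) + ω^ω + 2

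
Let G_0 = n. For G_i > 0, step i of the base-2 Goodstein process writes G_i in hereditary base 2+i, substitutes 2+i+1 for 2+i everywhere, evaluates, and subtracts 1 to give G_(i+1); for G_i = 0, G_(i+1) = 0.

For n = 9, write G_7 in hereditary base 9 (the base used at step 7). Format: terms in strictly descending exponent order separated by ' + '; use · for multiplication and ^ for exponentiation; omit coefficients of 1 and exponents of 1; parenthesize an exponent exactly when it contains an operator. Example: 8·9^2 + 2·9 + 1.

i=0: 9 = 2^(2 + 1) + 1 (b=2); 2→3: 3^(3 + 1) + 1 = 82; 82−1 = 81
i=1: 81 = 3^(3 + 1) (b=3); 3→4: 4^(4 + 1) = 1024; 1024−1 = 1023
i=2: 1023 = 3·4^4 + 3·4^3 + 3·4^2 + 3·4 + 3 (b=4); 4→5: 3·5^5 + 3·5^3 + 3·5^2 + 3·5 + 3 = 9843; 9843−1 = 9842
i=3: 9842 = 3·5^5 + 3·5^3 + 3·5^2 + 3·5 + 2 (b=5); 5→6: 3·6^6 + 3·6^3 + 3·6^2 + 3·6 + 2 = 140744; 140744−1 = 140743
i=4: 140743 = 3·6^6 + 3·6^3 + 3·6^2 + 3·6 + 1 (b=6); 6→7: 3·7^7 + 3·7^3 + 3·7^2 + 3·7 + 1 = 2471827; 2471827−1 = 2471826
i=5: 2471826 = 3·7^7 + 3·7^3 + 3·7^2 + 3·7 (b=7); 7→8: 3·8^8 + 3·8^3 + 3·8^2 + 3·8 = 50333400; 50333400−1 = 50333399
i=6: 50333399 = 3·8^8 + 3·8^3 + 3·8^2 + 2·8 + 7 (b=8); 8→9: 3·9^9 + 3·9^3 + 3·9^2 + 2·9 + 7 = 1162263922; 1162263922−1 = 1162263921
i=7: 1162263921 = 3·9^9 + 3·9^3 + 3·9^2 + 2·9 + 6 (b=9); 9→10: 3·10^10 + 3·10^3 + 3·10^2 + 2·10 + 6 = 30000003326; 30000003326−1 = 30000003325

3·9^9 + 3·9^3 + 3·9^2 + 2·9 + 6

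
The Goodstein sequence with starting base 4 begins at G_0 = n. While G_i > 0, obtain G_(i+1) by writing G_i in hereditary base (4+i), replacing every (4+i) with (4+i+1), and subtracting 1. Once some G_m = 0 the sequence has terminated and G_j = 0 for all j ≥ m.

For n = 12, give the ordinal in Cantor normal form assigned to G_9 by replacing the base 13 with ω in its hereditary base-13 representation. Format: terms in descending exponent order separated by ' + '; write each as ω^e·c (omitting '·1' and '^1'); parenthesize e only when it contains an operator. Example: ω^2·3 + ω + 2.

ω + 6

12 —HB4→ 3·4 —bump→ 3·5 = 15 —(−1)→ 14
14 —HB5→ 2·5 + 4 —bump→ 2·6 + 4 = 16 —(−1)→ 15
15 —HB6→ 2·6 + 3 —bump→ 2·7 + 3 = 17 —(−1)→ 16
16 —HB7→ 2·7 + 2 —bump→ 2·8 + 2 = 18 —(−1)→ 17
17 —HB8→ 2·8 + 1 —bump→ 2·9 + 1 = 19 —(−1)→ 18
18 —HB9→ 2·9 —bump→ 2·10 = 20 —(−1)→ 19
19 —HB10→ 10 + 9 —bump→ 11 + 9 = 20 —(−1)→ 19
19 —HB11→ 11 + 8 —bump→ 12 + 8 = 20 —(−1)→ 19
19 —HB12→ 12 + 7 —bump→ 13 + 7 = 20 —(−1)→ 19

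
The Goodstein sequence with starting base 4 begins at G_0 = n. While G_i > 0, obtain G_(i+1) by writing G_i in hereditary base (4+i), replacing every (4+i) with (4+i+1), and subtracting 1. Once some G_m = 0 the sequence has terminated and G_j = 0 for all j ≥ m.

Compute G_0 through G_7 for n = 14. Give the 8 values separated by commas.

14, 16, 18, 20, 21, 22, 23, 24

i=0: 14 = 3·4 + 2 (b=4); 4→5: 3·5 + 2 = 17; 17−1 = 16
i=1: 16 = 3·5 + 1 (b=5); 5→6: 3·6 + 1 = 19; 19−1 = 18
i=2: 18 = 3·6 (b=6); 6→7: 3·7 = 21; 21−1 = 20
i=3: 20 = 2·7 + 6 (b=7); 7→8: 2·8 + 6 = 22; 22−1 = 21
i=4: 21 = 2·8 + 5 (b=8); 8→9: 2·9 + 5 = 23; 23−1 = 22
i=5: 22 = 2·9 + 4 (b=9); 9→10: 2·10 + 4 = 24; 24−1 = 23
i=6: 23 = 2·10 + 3 (b=10); 10→11: 2·11 + 3 = 25; 25−1 = 24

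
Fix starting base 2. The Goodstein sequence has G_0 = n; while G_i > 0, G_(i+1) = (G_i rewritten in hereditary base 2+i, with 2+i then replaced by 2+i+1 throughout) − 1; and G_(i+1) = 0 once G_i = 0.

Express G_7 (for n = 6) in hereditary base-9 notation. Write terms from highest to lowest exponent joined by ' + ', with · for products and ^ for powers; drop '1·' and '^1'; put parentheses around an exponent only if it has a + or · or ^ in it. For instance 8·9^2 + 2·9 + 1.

5·9^5 + 5·9^4 + 5·9^3 + 5·9^2 + 5·9 + 2

[0] 6 ≡ 2^2 + 2 (base 2). Lift 3: 30. −1: 29.
[1] 29 ≡ 3^3 + 2 (base 3). Lift 4: 258. −1: 257.
[2] 257 ≡ 4^4 + 1 (base 4). Lift 5: 3126. −1: 3125.
[3] 3125 ≡ 5^5 (base 5). Lift 6: 46656. −1: 46655.
[4] 46655 ≡ 5·6^5 + 5·6^4 + 5·6^3 + 5·6^2 + 5·6 + 5 (base 6). Lift 7: 98040. −1: 98039.
[5] 98039 ≡ 5·7^5 + 5·7^4 + 5·7^3 + 5·7^2 + 5·7 + 4 (base 7). Lift 8: 187244. −1: 187243.
[6] 187243 ≡ 5·8^5 + 5·8^4 + 5·8^3 + 5·8^2 + 5·8 + 3 (base 8). Lift 9: 332148. −1: 332147.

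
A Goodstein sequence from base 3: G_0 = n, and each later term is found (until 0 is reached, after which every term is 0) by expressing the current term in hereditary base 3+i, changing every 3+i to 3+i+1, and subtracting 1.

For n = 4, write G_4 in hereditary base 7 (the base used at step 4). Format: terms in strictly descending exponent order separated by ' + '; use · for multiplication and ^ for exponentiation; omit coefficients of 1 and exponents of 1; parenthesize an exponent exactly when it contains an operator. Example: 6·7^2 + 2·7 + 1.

2

(0) 4|_3 = 3 + 1 ↦ 4 + 1|_4 = 5 ⇒ 4
(1) 4|_4 = 4 ↦ 5|_5 = 5 ⇒ 4
(2) 4|_5 = 4 ↦ 4|_6 = 4 ⇒ 3
(3) 3|_6 = 3 ↦ 3|_7 = 3 ⇒ 2
(4) 2|_7 = 2 ↦ 2|_8 = 2 ⇒ 1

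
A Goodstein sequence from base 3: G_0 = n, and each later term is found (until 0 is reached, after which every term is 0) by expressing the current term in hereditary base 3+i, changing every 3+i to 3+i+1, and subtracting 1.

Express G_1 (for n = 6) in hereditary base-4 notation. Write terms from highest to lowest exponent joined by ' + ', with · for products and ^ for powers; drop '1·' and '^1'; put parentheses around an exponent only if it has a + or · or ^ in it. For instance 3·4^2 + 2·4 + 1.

(0) 6|_3 = 2·3 ↦ 2·4|_4 = 8 ⇒ 7
(1) 7|_4 = 4 + 3 ↦ 5 + 3|_5 = 8 ⇒ 7

4 + 3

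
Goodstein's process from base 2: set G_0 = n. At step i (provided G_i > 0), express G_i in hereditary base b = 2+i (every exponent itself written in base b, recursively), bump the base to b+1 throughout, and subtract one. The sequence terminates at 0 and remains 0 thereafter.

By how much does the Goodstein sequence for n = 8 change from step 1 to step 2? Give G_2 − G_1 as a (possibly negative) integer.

473

[0] 8 ≡ 2^(2 + 1) (base 2). Lift 3: 81. −1: 80.
[1] 80 ≡ 2·3^3 + 2·3^2 + 2·3 + 2 (base 3). Lift 4: 554. −1: 553.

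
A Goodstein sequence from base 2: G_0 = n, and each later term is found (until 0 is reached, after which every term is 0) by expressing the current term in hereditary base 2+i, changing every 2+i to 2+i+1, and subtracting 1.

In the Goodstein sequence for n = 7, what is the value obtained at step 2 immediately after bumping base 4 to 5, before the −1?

3128

[0] 7 ≡ 2^2 + 2 + 1 (base 2). Lift 3: 31. −1: 30.
[1] 30 ≡ 3^3 + 3 (base 3). Lift 4: 260. −1: 259.
[2] 259 ≡ 4^4 + 3 (base 4). Lift 5: 3128. −1: 3127.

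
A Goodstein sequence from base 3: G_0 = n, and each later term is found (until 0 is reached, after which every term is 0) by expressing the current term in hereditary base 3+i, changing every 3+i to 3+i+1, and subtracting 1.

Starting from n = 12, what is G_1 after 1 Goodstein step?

19

i=0: 12 = 3^2 + 3 (b=3); 3→4: 4^2 + 4 = 20; 20−1 = 19
i=1: 19 = 4^2 + 3 (b=4); 4→5: 5^2 + 3 = 28; 28−1 = 27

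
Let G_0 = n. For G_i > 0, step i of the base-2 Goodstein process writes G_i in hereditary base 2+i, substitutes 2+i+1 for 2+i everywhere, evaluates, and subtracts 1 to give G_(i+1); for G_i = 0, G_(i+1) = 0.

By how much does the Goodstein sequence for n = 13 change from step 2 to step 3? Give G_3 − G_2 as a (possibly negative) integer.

(0) 13|_2 = 2^(2 + 1) + 2^2 + 1 ↦ 3^(3 + 1) + 3^3 + 1|_3 = 109 ⇒ 108
(1) 108|_3 = 3^(3 + 1) + 3^3 ↦ 4^(4 + 1) + 4^4|_4 = 1280 ⇒ 1279
(2) 1279|_4 = 4^(4 + 1) + 3·4^3 + 3·4^2 + 3·4 + 3 ↦ 5^(5 + 1) + 3·5^3 + 3·5^2 + 3·5 + 3|_5 = 16093 ⇒ 16092

14813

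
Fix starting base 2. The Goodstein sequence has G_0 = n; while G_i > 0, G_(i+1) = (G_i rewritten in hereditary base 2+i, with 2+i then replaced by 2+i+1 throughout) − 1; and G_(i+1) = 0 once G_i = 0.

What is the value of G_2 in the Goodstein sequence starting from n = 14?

1281

(0) 14|_2 = 2^(2 + 1) + 2^2 + 2 ↦ 3^(3 + 1) + 3^3 + 3|_3 = 111 ⇒ 110
(1) 110|_3 = 3^(3 + 1) + 3^3 + 2 ↦ 4^(4 + 1) + 4^4 + 2|_4 = 1282 ⇒ 1281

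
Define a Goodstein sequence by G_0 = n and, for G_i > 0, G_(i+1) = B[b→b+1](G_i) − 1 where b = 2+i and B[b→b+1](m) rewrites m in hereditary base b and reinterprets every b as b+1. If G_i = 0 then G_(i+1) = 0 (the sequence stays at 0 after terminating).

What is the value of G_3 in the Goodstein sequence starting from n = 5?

467

5 —HB2→ 2^2 + 1 —bump→ 3^3 + 1 = 28 —(−1)→ 27
27 —HB3→ 3^3 —bump→ 4^4 = 256 —(−1)→ 255
255 —HB4→ 3·4^3 + 3·4^2 + 3·4 + 3 —bump→ 3·5^3 + 3·5^2 + 3·5 + 3 = 468 —(−1)→ 467
467 —HB5→ 3·5^3 + 3·5^2 + 3·5 + 2 —bump→ 3·6^3 + 3·6^2 + 3·6 + 2 = 776 —(−1)→ 775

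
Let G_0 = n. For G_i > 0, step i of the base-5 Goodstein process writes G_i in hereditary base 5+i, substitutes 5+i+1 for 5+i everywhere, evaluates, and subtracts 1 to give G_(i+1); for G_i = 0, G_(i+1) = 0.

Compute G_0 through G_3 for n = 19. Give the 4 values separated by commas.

19, 21, 23, 25

i=0: 19 = 3·5 + 4 (b=5); 5→6: 3·6 + 4 = 22; 22−1 = 21
i=1: 21 = 3·6 + 3 (b=6); 6→7: 3·7 + 3 = 24; 24−1 = 23
i=2: 23 = 3·7 + 2 (b=7); 7→8: 3·8 + 2 = 26; 26−1 = 25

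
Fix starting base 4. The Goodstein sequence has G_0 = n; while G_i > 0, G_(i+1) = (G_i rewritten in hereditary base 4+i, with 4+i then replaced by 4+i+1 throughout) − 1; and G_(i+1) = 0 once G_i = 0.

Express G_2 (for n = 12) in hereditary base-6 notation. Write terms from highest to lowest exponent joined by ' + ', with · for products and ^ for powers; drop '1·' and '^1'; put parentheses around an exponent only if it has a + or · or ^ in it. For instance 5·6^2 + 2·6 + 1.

2·6 + 3

12 —HB4→ 3·4 —bump→ 3·5 = 15 —(−1)→ 14
14 —HB5→ 2·5 + 4 —bump→ 2·6 + 4 = 16 —(−1)→ 15
15 —HB6→ 2·6 + 3 —bump→ 2·7 + 3 = 17 —(−1)→ 16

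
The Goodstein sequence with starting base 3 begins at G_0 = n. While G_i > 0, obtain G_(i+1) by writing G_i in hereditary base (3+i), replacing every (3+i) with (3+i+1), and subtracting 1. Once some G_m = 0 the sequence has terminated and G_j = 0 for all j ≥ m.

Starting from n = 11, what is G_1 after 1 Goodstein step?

17

step 0: 11 = 3^2 + 2; sub 4 for 3: 4^2 + 2; = 18; G_1 = 18−1 = 17
step 1: 17 = 4^2 + 1; sub 5 for 4: 5^2 + 1; = 26; G_2 = 26−1 = 25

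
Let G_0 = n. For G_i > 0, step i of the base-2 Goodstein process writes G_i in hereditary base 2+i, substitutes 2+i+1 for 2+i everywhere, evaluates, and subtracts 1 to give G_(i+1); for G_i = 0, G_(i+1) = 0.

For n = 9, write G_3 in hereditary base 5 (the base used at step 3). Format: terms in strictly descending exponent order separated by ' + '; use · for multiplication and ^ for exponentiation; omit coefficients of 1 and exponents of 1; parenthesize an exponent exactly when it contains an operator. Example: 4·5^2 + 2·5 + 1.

9 —HB2→ 2^(2 + 1) + 1 —bump→ 3^(3 + 1) + 1 = 82 —(−1)→ 81
81 —HB3→ 3^(3 + 1) —bump→ 4^(4 + 1) = 1024 —(−1)→ 1023
1023 —HB4→ 3·4^4 + 3·4^3 + 3·4^2 + 3·4 + 3 —bump→ 3·5^5 + 3·5^3 + 3·5^2 + 3·5 + 3 = 9843 —(−1)→ 9842
9842 —HB5→ 3·5^5 + 3·5^3 + 3·5^2 + 3·5 + 2 —bump→ 3·6^6 + 3·6^3 + 3·6^2 + 3·6 + 2 = 140744 —(−1)→ 140743

3·5^5 + 3·5^3 + 3·5^2 + 3·5 + 2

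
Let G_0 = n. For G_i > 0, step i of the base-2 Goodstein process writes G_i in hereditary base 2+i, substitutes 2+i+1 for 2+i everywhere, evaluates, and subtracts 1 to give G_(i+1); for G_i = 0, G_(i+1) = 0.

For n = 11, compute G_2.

i=0: 11 = 2^(2 + 1) + 2 + 1 (b=2); 2→3: 3^(3 + 1) + 3 + 1 = 85; 85−1 = 84
i=1: 84 = 3^(3 + 1) + 3 (b=3); 3→4: 4^(4 + 1) + 4 = 1028; 1028−1 = 1027
i=2: 1027 = 4^(4 + 1) + 3 (b=4); 4→5: 5^(5 + 1) + 3 = 15628; 15628−1 = 15627

1027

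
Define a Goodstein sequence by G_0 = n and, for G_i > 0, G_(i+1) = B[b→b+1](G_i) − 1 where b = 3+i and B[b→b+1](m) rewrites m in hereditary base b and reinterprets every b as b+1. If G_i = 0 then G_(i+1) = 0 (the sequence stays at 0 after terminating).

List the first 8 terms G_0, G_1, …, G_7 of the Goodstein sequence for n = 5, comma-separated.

i=0: 5 = 3 + 2 (b=3); 3→4: 4 + 2 = 6; 6−1 = 5
i=1: 5 = 4 + 1 (b=4); 4→5: 5 + 1 = 6; 6−1 = 5
i=2: 5 = 5 (b=5); 5→6: 6 = 6; 6−1 = 5
i=3: 5 = 5 (b=6); 6→7: 5 = 5; 5−1 = 4
i=4: 4 = 4 (b=7); 7→8: 4 = 4; 4−1 = 3
i=5: 3 = 3 (b=8); 8→9: 3 = 3; 3−1 = 2
i=6: 2 = 2 (b=9); 9→10: 2 = 2; 2−1 = 1

5, 5, 5, 5, 4, 3, 2, 1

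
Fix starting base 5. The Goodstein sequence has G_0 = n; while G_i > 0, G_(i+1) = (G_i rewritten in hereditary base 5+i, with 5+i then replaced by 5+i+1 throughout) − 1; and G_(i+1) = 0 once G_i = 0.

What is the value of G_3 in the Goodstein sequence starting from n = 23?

32

23 —HB5→ 4·5 + 3 —bump→ 4·6 + 3 = 27 —(−1)→ 26
26 —HB6→ 4·6 + 2 —bump→ 4·7 + 2 = 30 —(−1)→ 29
29 —HB7→ 4·7 + 1 —bump→ 4·8 + 1 = 33 —(−1)→ 32
32 —HB8→ 4·8 —bump→ 4·9 = 36 —(−1)→ 35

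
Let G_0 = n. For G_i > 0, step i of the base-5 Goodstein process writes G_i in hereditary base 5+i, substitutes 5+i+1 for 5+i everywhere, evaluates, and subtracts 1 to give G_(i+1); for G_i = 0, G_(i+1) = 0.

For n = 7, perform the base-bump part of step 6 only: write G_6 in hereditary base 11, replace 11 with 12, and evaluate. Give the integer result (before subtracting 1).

4

7 —HB5→ 5 + 2 —bump→ 6 + 2 = 8 —(−1)→ 7
7 —HB6→ 6 + 1 —bump→ 7 + 1 = 8 —(−1)→ 7
7 —HB7→ 7 —bump→ 8 = 8 —(−1)→ 7
7 —HB8→ 7 —bump→ 7 = 7 —(−1)→ 6
6 —HB9→ 6 —bump→ 6 = 6 —(−1)→ 5
5 —HB10→ 5 —bump→ 5 = 5 —(−1)→ 4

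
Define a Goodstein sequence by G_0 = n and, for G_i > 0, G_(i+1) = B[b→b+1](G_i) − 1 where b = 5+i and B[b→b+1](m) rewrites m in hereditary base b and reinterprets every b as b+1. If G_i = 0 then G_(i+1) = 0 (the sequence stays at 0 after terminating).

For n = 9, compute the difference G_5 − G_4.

0

G_0 = 9. HB_5(9) = 5 + 4. Bump = 10. G_1 = 9.
G_1 = 9. HB_6(9) = 6 + 3. Bump = 10. G_2 = 9.
G_2 = 9. HB_7(9) = 7 + 2. Bump = 10. G_3 = 9.
G_3 = 9. HB_8(9) = 8 + 1. Bump = 10. G_4 = 9.
G_4 = 9. HB_9(9) = 9. Bump = 10. G_5 = 9.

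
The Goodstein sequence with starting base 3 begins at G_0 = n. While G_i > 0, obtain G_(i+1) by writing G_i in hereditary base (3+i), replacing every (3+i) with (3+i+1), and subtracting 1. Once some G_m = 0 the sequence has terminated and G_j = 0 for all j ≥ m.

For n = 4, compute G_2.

4

step 0: 4 = 3 + 1; sub 4 for 3: 4 + 1; = 5; G_1 = 5−1 = 4
step 1: 4 = 4; sub 5 for 4: 5; = 5; G_2 = 5−1 = 4
step 2: 4 = 4; sub 6 for 5: 4; = 4; G_3 = 4−1 = 3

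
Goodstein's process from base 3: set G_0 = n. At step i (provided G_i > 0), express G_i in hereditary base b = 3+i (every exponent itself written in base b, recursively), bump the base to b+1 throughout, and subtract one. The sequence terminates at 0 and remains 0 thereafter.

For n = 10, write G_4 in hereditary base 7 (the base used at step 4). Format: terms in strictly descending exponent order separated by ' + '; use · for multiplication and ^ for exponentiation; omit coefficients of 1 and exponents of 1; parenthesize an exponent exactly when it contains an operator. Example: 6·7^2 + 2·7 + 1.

G_0=10  [base 3] 3^2 + 1  →[3↦4]→  4^2 + 1 = 17  −1 ⇒ G_1=16
G_1=16  [base 4] 4^2  →[4↦5]→  5^2 = 25  −1 ⇒ G_2=24
G_2=24  [base 5] 4·5 + 4  →[5↦6]→  4·6 + 4 = 28  −1 ⇒ G_3=27
G_3=27  [base 6] 4·6 + 3  →[6↦7]→  4·7 + 3 = 31  −1 ⇒ G_4=30
G_4=30  [base 7] 4·7 + 2  →[7↦8]→  4·8 + 2 = 34  −1 ⇒ G_5=33

4·7 + 2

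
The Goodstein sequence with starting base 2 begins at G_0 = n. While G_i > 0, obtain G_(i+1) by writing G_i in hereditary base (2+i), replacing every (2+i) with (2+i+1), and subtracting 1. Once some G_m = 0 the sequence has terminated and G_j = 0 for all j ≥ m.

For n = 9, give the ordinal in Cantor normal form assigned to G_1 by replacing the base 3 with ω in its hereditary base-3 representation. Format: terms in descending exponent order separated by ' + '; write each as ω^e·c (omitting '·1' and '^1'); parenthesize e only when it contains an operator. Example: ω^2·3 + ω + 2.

9 —HB2→ 2^(2 + 1) + 1 —bump→ 3^(3 + 1) + 1 = 82 —(−1)→ 81
81 —HB3→ 3^(3 + 1) —bump→ 4^(4 + 1) = 1024 —(−1)→ 1023

ω^(ω + 1)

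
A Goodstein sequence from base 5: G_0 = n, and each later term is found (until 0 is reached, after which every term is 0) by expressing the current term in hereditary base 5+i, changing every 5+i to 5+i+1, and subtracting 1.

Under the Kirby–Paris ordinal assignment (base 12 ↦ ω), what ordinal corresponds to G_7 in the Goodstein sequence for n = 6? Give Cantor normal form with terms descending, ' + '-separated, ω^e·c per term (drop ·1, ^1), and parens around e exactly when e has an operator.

1

step 0: 6 = 5 + 1; sub 6 for 5: 6 + 1; = 7; G_1 = 7−1 = 6
step 1: 6 = 6; sub 7 for 6: 7; = 7; G_2 = 7−1 = 6
step 2: 6 = 6; sub 8 for 7: 6; = 6; G_3 = 6−1 = 5
step 3: 5 = 5; sub 9 for 8: 5; = 5; G_4 = 5−1 = 4
step 4: 4 = 4; sub 10 for 9: 4; = 4; G_5 = 4−1 = 3
step 5: 3 = 3; sub 11 for 10: 3; = 3; G_6 = 3−1 = 2
step 6: 2 = 2; sub 12 for 11: 2; = 2; G_7 = 2−1 = 1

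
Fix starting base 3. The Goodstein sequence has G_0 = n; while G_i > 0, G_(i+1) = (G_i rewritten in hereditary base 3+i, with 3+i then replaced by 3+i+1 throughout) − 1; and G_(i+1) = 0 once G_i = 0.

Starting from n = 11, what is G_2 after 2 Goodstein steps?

25

base 3: 11 = 3^2 + 2; at 4: 4^2 + 2 = 18; next = 17
base 4: 17 = 4^2 + 1; at 5: 5^2 + 1 = 26; next = 25
base 5: 25 = 5^2; at 6: 6^2 = 36; next = 35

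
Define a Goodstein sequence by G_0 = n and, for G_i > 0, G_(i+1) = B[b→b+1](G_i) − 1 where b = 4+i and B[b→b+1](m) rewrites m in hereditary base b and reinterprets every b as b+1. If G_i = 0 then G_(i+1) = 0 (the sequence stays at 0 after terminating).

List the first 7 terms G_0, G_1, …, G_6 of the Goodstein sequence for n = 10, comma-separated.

10, 11, 12, 13, 13, 13, 13

G_0=10  [base 4] 2·4 + 2  →[4↦5]→  2·5 + 2 = 12  −1 ⇒ G_1=11
G_1=11  [base 5] 2·5 + 1  →[5↦6]→  2·6 + 1 = 13  −1 ⇒ G_2=12
G_2=12  [base 6] 2·6  →[6↦7]→  2·7 = 14  −1 ⇒ G_3=13
G_3=13  [base 7] 7 + 6  →[7↦8]→  8 + 6 = 14  −1 ⇒ G_4=13
G_4=13  [base 8] 8 + 5  →[8↦9]→  9 + 5 = 14  −1 ⇒ G_5=13
G_5=13  [base 9] 9 + 4  →[9↦10]→  10 + 4 = 14  −1 ⇒ G_6=13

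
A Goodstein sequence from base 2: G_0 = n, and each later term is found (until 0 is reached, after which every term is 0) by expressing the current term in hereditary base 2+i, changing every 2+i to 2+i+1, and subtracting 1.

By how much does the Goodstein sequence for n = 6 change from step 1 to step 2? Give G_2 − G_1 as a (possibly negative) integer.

step 0: 6 = 2^2 + 2; sub 3 for 2: 3^3 + 3; = 30; G_1 = 30−1 = 29
step 1: 29 = 3^3 + 2; sub 4 for 3: 4^4 + 2; = 258; G_2 = 258−1 = 257

228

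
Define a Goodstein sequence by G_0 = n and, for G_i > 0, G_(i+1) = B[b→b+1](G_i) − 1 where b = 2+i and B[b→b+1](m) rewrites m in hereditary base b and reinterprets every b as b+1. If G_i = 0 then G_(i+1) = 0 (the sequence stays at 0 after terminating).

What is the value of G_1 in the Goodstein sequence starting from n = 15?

111

G_0=15  [base 2] 2^(2 + 1) + 2^2 + 2 + 1  →[2↦3]→  3^(3 + 1) + 3^3 + 3 + 1 = 112  −1 ⇒ G_1=111
G_1=111  [base 3] 3^(3 + 1) + 3^3 + 3  →[3↦4]→  4^(4 + 1) + 4^4 + 4 = 1284  −1 ⇒ G_2=1283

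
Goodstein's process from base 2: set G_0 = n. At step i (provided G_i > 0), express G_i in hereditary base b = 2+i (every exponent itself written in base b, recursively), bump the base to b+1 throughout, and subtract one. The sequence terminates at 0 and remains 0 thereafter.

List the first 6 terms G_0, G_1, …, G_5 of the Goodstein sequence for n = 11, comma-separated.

11 —HB2→ 2^(2 + 1) + 2 + 1 —bump→ 3^(3 + 1) + 3 + 1 = 85 —(−1)→ 84
84 —HB3→ 3^(3 + 1) + 3 —bump→ 4^(4 + 1) + 4 = 1028 —(−1)→ 1027
1027 —HB4→ 4^(4 + 1) + 3 —bump→ 5^(5 + 1) + 3 = 15628 —(−1)→ 15627
15627 —HB5→ 5^(5 + 1) + 2 —bump→ 6^(6 + 1) + 2 = 279938 —(−1)→ 279937
279937 —HB6→ 6^(6 + 1) + 1 —bump→ 7^(7 + 1) + 1 = 5764802 —(−1)→ 5764801

11, 84, 1027, 15627, 279937, 5764801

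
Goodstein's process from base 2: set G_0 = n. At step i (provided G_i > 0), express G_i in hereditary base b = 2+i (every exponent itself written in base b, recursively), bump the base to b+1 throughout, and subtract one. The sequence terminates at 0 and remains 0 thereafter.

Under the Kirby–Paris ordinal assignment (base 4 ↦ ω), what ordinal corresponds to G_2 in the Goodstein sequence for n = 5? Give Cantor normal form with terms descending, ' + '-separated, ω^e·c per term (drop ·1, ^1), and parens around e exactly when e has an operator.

5 —HB2→ 2^2 + 1 —bump→ 3^3 + 1 = 28 —(−1)→ 27
27 —HB3→ 3^3 —bump→ 4^4 = 256 —(−1)→ 255

ω^3·3 + ω^2·3 + ω·3 + 3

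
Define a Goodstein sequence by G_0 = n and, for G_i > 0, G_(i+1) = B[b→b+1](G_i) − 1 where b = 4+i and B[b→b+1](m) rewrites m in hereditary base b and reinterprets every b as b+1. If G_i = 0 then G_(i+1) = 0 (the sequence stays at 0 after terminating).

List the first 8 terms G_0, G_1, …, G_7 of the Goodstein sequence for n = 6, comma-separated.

6, 6, 6, 6, 5, 4, 3, 2

6 —HB4→ 4 + 2 —bump→ 5 + 2 = 7 —(−1)→ 6
6 —HB5→ 5 + 1 —bump→ 6 + 1 = 7 —(−1)→ 6
6 —HB6→ 6 —bump→ 7 = 7 —(−1)→ 6
6 —HB7→ 6 —bump→ 6 = 6 —(−1)→ 5
5 —HB8→ 5 —bump→ 5 = 5 —(−1)→ 4
4 —HB9→ 4 —bump→ 4 = 4 —(−1)→ 3
3 —HB10→ 3 —bump→ 3 = 3 —(−1)→ 2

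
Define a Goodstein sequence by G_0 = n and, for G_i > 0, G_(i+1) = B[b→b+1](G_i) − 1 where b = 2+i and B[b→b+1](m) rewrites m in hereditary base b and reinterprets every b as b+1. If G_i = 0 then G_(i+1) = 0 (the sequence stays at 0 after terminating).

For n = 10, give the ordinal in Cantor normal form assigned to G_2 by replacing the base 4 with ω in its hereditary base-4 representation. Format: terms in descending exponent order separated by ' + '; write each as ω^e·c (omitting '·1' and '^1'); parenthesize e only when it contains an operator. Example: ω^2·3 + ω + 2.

i=0: 10 = 2^(2 + 1) + 2 (b=2); 2→3: 3^(3 + 1) + 3 = 84; 84−1 = 83
i=1: 83 = 3^(3 + 1) + 2 (b=3); 3→4: 4^(4 + 1) + 2 = 1026; 1026−1 = 1025

ω^(ω + 1) + 1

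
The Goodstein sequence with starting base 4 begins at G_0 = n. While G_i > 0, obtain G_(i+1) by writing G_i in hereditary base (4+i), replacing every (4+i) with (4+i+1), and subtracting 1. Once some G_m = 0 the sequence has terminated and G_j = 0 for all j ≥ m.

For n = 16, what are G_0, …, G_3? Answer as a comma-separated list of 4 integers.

16, 24, 27, 30

16 —HB4→ 4^2 —bump→ 5^2 = 25 —(−1)→ 24
24 —HB5→ 4·5 + 4 —bump→ 4·6 + 4 = 28 —(−1)→ 27
27 —HB6→ 4·6 + 3 —bump→ 4·7 + 3 = 31 —(−1)→ 30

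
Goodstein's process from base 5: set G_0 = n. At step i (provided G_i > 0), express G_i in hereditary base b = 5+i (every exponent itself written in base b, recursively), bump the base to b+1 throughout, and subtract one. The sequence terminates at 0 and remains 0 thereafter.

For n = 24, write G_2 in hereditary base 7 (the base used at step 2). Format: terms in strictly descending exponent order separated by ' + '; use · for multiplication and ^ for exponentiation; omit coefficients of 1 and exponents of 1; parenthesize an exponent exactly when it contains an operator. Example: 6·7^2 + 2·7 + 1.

4·7 + 2

step 0: 24 = 4·5 + 4; sub 6 for 5: 4·6 + 4; = 28; G_1 = 28−1 = 27
step 1: 27 = 4·6 + 3; sub 7 for 6: 4·7 + 3; = 31; G_2 = 31−1 = 30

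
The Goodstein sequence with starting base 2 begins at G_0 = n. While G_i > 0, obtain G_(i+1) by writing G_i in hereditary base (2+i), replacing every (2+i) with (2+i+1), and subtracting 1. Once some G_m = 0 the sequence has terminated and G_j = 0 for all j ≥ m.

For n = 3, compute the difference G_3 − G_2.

(0) 3|_2 = 2 + 1 ↦ 3 + 1|_3 = 4 ⇒ 3
(1) 3|_3 = 3 ↦ 4|_4 = 4 ⇒ 3
(2) 3|_4 = 3 ↦ 3|_5 = 3 ⇒ 2

-1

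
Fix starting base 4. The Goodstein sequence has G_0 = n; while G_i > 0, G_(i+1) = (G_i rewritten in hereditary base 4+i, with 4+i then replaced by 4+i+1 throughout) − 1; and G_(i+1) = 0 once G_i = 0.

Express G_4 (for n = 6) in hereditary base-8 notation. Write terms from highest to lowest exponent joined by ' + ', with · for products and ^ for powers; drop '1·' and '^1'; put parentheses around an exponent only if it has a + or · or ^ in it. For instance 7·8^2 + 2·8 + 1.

(0) 6|_4 = 4 + 2 ↦ 5 + 2|_5 = 7 ⇒ 6
(1) 6|_5 = 5 + 1 ↦ 6 + 1|_6 = 7 ⇒ 6
(2) 6|_6 = 6 ↦ 7|_7 = 7 ⇒ 6
(3) 6|_7 = 6 ↦ 6|_8 = 6 ⇒ 5
(4) 5|_8 = 5 ↦ 5|_9 = 5 ⇒ 4

5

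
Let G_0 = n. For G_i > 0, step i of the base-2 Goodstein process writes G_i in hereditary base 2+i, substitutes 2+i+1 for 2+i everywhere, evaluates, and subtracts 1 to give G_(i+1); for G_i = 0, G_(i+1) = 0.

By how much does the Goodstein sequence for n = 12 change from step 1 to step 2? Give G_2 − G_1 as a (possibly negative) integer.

[0] 12 ≡ 2^(2 + 1) + 2^2 (base 2). Lift 3: 108. −1: 107.
[1] 107 ≡ 3^(3 + 1) + 2·3^2 + 2·3 + 2 (base 3). Lift 4: 1066. −1: 1065.

958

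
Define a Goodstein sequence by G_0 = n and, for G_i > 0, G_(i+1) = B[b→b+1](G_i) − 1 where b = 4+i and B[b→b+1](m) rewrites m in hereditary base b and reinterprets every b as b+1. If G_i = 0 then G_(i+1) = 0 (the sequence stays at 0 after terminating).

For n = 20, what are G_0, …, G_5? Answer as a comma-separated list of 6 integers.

20, 29, 39, 51, 65, 81

i=0: 20 = 4^2 + 4 (b=4); 4→5: 5^2 + 5 = 30; 30−1 = 29
i=1: 29 = 5^2 + 4 (b=5); 5→6: 6^2 + 4 = 40; 40−1 = 39
i=2: 39 = 6^2 + 3 (b=6); 6→7: 7^2 + 3 = 52; 52−1 = 51
i=3: 51 = 7^2 + 2 (b=7); 7→8: 8^2 + 2 = 66; 66−1 = 65
i=4: 65 = 8^2 + 1 (b=8); 8→9: 9^2 + 1 = 82; 82−1 = 81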